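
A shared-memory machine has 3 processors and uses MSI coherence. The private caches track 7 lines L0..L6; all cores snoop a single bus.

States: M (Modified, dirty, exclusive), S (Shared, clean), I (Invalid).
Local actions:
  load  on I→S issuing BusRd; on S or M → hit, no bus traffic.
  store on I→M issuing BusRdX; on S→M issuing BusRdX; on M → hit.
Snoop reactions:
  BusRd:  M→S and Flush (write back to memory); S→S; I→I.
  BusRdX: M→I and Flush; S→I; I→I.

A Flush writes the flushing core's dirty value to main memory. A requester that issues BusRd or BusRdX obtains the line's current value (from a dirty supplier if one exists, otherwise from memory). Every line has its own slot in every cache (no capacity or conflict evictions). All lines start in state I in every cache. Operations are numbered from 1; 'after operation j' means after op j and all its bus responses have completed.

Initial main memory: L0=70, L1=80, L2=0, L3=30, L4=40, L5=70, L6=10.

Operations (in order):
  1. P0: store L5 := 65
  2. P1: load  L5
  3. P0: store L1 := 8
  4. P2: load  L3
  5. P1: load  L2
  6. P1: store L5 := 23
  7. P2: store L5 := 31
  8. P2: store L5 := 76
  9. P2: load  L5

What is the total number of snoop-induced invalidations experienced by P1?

  op1 P0: store L5 := 65 → M/I/I on L5; bus BusRdX; mem=70
  op2 P1: load  L5 → S/S/I on L5; bus BusRd Flush; mem=65
  op3 P0: store L1 := 8 → M/I/I on L1; bus BusRdX; mem=80
  op4 P2: load  L3 → I/I/S on L3; bus BusRd; mem=30
  op5 P1: load  L2 → I/S/I on L2; bus BusRd; mem=0
  op6 P1: store L5 := 23 → I/M/I on L5; bus BusRdX; mem=65
  op7 P2: store L5 := 31 → I/I/M on L5; bus BusRdX Flush; mem=23
  op8 P2: store L5 := 76 → I/I/M on L5; bus (none); mem=23
  op9 P2: load  L5 → I/I/M on L5; bus (none); mem=23

invalidations = 1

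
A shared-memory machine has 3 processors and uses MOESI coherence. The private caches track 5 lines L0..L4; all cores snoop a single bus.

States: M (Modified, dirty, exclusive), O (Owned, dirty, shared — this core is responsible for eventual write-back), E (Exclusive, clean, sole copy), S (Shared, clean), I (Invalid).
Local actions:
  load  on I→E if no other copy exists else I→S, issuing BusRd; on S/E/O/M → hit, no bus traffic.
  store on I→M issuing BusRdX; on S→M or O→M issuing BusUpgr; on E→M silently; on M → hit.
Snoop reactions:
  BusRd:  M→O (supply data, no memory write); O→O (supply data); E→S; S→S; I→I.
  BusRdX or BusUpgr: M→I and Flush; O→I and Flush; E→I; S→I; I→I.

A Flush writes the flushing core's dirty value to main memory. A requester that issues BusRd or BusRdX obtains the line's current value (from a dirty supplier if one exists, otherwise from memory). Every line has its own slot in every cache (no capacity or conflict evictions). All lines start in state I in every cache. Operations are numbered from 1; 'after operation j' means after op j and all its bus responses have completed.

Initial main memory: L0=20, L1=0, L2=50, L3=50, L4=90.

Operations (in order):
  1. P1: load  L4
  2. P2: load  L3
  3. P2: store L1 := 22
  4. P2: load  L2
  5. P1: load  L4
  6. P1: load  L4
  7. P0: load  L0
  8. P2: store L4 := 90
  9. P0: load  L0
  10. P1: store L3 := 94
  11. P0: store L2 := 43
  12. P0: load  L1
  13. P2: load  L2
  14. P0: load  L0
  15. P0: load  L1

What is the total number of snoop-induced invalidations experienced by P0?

invalidations = 0

  op1 P1: load  L4 → I/E/I on L4; bus BusRd; mem=90
  op2 P2: load  L3 → I/I/E on L3; bus BusRd; mem=50
  op3 P2: store L1 := 22 → I/I/M on L1; bus BusRdX; mem=0
  op4 P2: load  L2 → I/I/E on L2; bus BusRd; mem=50
  op5 P1: load  L4 → I/E/I on L4; bus (none); mem=90
  op6 P1: load  L4 → I/E/I on L4; bus (none); mem=90
  op7 P0: load  L0 → E/I/I on L0; bus BusRd; mem=20
  op8 P2: store L4 := 90 → I/I/M on L4; bus BusRdX; mem=90
  op9 P0: load  L0 → E/I/I on L0; bus (none); mem=20
  op10 P1: store L3 := 94 → I/M/I on L3; bus BusRdX; mem=50
  op11 P0: store L2 := 43 → M/I/I on L2; bus BusRdX; mem=50
  op12 P0: load  L1 → S/I/O on L1; bus BusRd; mem=0
  op13 P2: load  L2 → O/I/S on L2; bus BusRd; mem=50
  op14 P0: load  L0 → E/I/I on L0; bus (none); mem=20
  op15 P0: load  L1 → S/I/O on L1; bus (none); mem=0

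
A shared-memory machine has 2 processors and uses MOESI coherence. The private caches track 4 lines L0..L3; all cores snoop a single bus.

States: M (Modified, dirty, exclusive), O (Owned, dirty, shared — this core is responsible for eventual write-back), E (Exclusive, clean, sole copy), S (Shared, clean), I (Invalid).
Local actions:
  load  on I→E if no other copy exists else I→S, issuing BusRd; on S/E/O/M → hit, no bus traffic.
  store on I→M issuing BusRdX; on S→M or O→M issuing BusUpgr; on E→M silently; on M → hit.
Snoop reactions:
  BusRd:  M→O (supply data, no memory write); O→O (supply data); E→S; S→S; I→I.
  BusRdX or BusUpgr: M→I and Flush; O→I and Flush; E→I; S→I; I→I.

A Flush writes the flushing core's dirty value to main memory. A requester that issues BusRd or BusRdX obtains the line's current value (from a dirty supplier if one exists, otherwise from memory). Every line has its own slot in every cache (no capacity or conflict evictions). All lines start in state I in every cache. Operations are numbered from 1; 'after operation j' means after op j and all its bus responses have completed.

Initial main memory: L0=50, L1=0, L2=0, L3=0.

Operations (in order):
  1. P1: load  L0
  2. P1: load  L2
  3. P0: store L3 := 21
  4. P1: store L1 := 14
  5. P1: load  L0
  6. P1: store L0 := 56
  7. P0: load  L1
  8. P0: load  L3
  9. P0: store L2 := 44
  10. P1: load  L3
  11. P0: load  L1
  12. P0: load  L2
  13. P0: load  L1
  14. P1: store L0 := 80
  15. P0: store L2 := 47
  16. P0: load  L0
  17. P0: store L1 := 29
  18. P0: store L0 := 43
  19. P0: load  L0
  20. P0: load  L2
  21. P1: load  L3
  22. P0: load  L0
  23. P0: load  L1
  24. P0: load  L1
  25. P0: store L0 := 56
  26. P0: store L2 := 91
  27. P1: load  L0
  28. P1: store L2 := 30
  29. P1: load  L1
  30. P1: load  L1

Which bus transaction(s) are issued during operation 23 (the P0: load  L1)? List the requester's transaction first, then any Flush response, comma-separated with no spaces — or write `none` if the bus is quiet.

1. P1: load  L0  bus=[BusRd]  L0: P0=I P1=E  mem[L0]=50
2. P1: load  L2  bus=[BusRd]  L2: P0=I P1=E  mem[L2]=0
3. P0: store L3 := 21  bus=[BusRdX]  L3: P0=M P1=I  mem[L3]=0
4. P1: store L1 := 14  bus=[BusRdX]  L1: P0=I P1=M  mem[L1]=0
5. P1: load  L0  bus=[-]  L0: P0=I P1=E  mem[L0]=50
6. P1: store L0 := 56  bus=[-]  L0: P0=I P1=M  mem[L0]=50
7. P0: load  L1  bus=[BusRd]  L1: P0=S P1=O  mem[L1]=0
8. P0: load  L3  bus=[-]  L3: P0=M P1=I  mem[L3]=0
9. P0: store L2 := 44  bus=[BusRdX]  L2: P0=M P1=I  mem[L2]=0
10. P1: load  L3  bus=[BusRd]  L3: P0=O P1=S  mem[L3]=0
11. P0: load  L1  bus=[-]  L1: P0=S P1=O  mem[L1]=0
12. P0: load  L2  bus=[-]  L2: P0=M P1=I  mem[L2]=0
13. P0: load  L1  bus=[-]  L1: P0=S P1=O  mem[L1]=0
14. P1: store L0 := 80  bus=[-]  L0: P0=I P1=M  mem[L0]=50
15. P0: store L2 := 47  bus=[-]  L2: P0=M P1=I  mem[L2]=0
16. P0: load  L0  bus=[BusRd]  L0: P0=S P1=O  mem[L0]=50
17. P0: store L1 := 29  bus=[BusUpgr,Flush]  L1: P0=M P1=I  mem[L1]=14
18. P0: store L0 := 43  bus=[BusUpgr,Flush]  L0: P0=M P1=I  mem[L0]=80
19. P0: load  L0  bus=[-]  L0: P0=M P1=I  mem[L0]=80
20. P0: load  L2  bus=[-]  L2: P0=M P1=I  mem[L2]=0
21. P1: load  L3  bus=[-]  L3: P0=O P1=S  mem[L3]=0
22. P0: load  L0  bus=[-]  L0: P0=M P1=I  mem[L0]=80
23. P0: load  L1  bus=[-]  L1: P0=M P1=I  mem[L1]=14
24. P0: load  L1  bus=[-]  L1: P0=M P1=I  mem[L1]=14
25. P0: store L0 := 56  bus=[-]  L0: P0=M P1=I  mem[L0]=80
26. P0: store L2 := 91  bus=[-]  L2: P0=M P1=I  mem[L2]=0
27. P1: load  L0  bus=[BusRd]  L0: P0=O P1=S  mem[L0]=80
28. P1: store L2 := 30  bus=[BusRdX,Flush]  L2: P0=I P1=M  mem[L2]=91
29. P1: load  L1  bus=[BusRd]  L1: P0=O P1=S  mem[L1]=14
30. P1: load  L1  bus=[-]  L1: P0=O P1=S  mem[L1]=14

bus = none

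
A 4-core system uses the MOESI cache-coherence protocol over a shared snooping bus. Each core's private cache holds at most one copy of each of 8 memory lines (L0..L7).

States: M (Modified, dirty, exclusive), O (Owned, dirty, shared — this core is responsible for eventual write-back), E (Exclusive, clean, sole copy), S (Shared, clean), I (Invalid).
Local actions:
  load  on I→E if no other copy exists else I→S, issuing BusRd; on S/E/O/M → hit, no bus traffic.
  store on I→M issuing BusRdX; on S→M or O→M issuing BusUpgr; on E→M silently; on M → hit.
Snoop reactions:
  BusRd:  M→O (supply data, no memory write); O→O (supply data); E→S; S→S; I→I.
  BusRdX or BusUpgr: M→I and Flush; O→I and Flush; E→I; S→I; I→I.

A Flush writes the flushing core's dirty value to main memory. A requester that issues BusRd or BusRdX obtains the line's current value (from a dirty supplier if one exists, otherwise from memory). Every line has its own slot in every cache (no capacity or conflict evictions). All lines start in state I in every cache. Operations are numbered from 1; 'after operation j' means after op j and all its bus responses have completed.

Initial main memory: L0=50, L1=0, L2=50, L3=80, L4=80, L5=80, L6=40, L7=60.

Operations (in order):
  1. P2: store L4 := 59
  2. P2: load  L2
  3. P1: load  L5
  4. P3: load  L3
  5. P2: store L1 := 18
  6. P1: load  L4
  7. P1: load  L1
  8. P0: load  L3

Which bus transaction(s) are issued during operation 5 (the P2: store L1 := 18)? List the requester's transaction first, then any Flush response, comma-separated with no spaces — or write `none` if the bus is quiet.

bus = BusRdX

  op1 P2: store L4 := 59 → I/I/M/I on L4; bus BusRdX; mem=80
  op2 P2: load  L2 → I/I/E/I on L2; bus BusRd; mem=50
  op3 P1: load  L5 → I/E/I/I on L5; bus BusRd; mem=80
  op4 P3: load  L3 → I/I/I/E on L3; bus BusRd; mem=80
  op5 P2: store L1 := 18 → I/I/M/I on L1; bus BusRdX; mem=0
  op6 P1: load  L4 → I/S/O/I on L4; bus BusRd; mem=80
  op7 P1: load  L1 → I/S/O/I on L1; bus BusRd; mem=0
  op8 P0: load  L3 → S/I/I/S on L3; bus BusRd; mem=80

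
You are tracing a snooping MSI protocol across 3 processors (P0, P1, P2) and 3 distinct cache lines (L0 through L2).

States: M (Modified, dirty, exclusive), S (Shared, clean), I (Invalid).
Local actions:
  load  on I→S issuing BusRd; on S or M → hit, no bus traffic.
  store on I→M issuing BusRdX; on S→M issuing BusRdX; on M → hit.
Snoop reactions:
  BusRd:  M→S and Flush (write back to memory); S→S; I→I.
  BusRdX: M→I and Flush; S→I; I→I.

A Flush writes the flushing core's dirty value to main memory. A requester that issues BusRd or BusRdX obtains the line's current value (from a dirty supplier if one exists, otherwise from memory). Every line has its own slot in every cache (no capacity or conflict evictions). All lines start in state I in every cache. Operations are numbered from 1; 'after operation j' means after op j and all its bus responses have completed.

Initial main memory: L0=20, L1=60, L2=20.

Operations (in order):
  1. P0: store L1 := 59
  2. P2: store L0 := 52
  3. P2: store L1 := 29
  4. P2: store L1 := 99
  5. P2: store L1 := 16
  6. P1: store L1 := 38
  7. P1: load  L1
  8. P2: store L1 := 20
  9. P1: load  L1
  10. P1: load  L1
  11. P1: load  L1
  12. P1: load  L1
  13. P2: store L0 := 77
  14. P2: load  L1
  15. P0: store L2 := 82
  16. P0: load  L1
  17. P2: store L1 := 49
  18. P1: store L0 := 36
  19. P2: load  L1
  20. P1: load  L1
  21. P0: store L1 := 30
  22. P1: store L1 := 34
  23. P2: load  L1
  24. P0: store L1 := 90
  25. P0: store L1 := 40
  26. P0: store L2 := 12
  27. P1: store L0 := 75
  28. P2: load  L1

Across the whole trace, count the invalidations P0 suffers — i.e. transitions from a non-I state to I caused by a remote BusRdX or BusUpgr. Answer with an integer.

invalidations = 3

  op1 P0: store L1 := 59 → M/I/I on L1; bus BusRdX; mem=60
  op2 P2: store L0 := 52 → I/I/M on L0; bus BusRdX; mem=20
  op3 P2: store L1 := 29 → I/I/M on L1; bus BusRdX Flush; mem=59
  op4 P2: store L1 := 99 → I/I/M on L1; bus (none); mem=59
  op5 P2: store L1 := 16 → I/I/M on L1; bus (none); mem=59
  op6 P1: store L1 := 38 → I/M/I on L1; bus BusRdX Flush; mem=16
  op7 P1: load  L1 → I/M/I on L1; bus (none); mem=16
  op8 P2: store L1 := 20 → I/I/M on L1; bus BusRdX Flush; mem=38
  op9 P1: load  L1 → I/S/S on L1; bus BusRd Flush; mem=20
  op10 P1: load  L1 → I/S/S on L1; bus (none); mem=20
  op11 P1: load  L1 → I/S/S on L1; bus (none); mem=20
  op12 P1: load  L1 → I/S/S on L1; bus (none); mem=20
  op13 P2: store L0 := 77 → I/I/M on L0; bus (none); mem=20
  op14 P2: load  L1 → I/S/S on L1; bus (none); mem=20
  op15 P0: store L2 := 82 → M/I/I on L2; bus BusRdX; mem=20
  op16 P0: load  L1 → S/S/S on L1; bus BusRd; mem=20
  op17 P2: store L1 := 49 → I/I/M on L1; bus BusRdX; mem=20
  op18 P1: store L0 := 36 → I/M/I on L0; bus BusRdX Flush; mem=77
  op19 P2: load  L1 → I/I/M on L1; bus (none); mem=20
  op20 P1: load  L1 → I/S/S on L1; bus BusRd Flush; mem=49
  op21 P0: store L1 := 30 → M/I/I on L1; bus BusRdX; mem=49
  op22 P1: store L1 := 34 → I/M/I on L1; bus BusRdX Flush; mem=30
  op23 P2: load  L1 → I/S/S on L1; bus BusRd Flush; mem=34
  op24 P0: store L1 := 90 → M/I/I on L1; bus BusRdX; mem=34
  op25 P0: store L1 := 40 → M/I/I on L1; bus (none); mem=34
  op26 P0: store L2 := 12 → M/I/I on L2; bus (none); mem=20
  op27 P1: store L0 := 75 → I/M/I on L0; bus (none); mem=77
  op28 P2: load  L1 → S/I/S on L1; bus BusRd Flush; mem=40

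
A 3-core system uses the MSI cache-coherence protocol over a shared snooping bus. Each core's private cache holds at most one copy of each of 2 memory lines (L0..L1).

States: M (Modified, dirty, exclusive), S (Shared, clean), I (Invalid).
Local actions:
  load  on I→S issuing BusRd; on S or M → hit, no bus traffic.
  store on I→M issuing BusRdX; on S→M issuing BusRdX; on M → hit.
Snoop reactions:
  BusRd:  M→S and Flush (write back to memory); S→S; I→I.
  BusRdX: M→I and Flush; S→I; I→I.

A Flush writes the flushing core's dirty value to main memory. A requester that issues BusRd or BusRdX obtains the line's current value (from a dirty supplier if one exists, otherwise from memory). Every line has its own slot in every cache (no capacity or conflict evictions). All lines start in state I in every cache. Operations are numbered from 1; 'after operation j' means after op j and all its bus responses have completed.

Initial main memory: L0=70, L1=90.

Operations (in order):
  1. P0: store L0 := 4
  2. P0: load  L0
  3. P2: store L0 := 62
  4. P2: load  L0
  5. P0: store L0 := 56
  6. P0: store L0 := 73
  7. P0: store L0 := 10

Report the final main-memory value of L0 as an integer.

memory[L0] = 62

1. P0: store L0 := 4  bus=[BusRdX]  L0: P0=M P1=I P2=I  mem[L0]=70
2. P0: load  L0  bus=[-]  L0: P0=M P1=I P2=I  mem[L0]=70
3. P2: store L0 := 62  bus=[BusRdX,Flush]  L0: P0=I P1=I P2=M  mem[L0]=4
4. P2: load  L0  bus=[-]  L0: P0=I P1=I P2=M  mem[L0]=4
5. P0: store L0 := 56  bus=[BusRdX,Flush]  L0: P0=M P1=I P2=I  mem[L0]=62
6. P0: store L0 := 73  bus=[-]  L0: P0=M P1=I P2=I  mem[L0]=62
7. P0: store L0 := 10  bus=[-]  L0: P0=M P1=I P2=I  mem[L0]=62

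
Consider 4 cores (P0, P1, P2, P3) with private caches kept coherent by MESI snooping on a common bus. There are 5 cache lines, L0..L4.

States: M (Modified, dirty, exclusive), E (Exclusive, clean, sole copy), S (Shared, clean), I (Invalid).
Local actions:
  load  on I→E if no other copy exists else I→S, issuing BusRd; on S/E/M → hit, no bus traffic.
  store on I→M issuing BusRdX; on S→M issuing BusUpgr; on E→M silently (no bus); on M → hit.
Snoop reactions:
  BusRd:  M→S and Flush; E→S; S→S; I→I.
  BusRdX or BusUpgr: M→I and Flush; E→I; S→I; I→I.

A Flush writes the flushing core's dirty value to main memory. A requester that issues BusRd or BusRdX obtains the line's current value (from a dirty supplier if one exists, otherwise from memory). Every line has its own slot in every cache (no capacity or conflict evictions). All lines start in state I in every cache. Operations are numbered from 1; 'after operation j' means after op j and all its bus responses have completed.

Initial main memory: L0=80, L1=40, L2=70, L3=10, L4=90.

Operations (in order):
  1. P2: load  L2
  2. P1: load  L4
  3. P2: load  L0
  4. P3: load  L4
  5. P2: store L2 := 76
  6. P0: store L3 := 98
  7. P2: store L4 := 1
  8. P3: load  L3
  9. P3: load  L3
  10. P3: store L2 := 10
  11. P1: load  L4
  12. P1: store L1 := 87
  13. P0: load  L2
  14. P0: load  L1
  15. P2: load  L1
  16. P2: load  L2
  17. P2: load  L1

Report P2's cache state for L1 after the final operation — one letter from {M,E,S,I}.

state = S

step 1: P2: load  L2  ⟶  IIEI  (L2)  txn=BusRd  M[L2]=70
step 2: P1: load  L4  ⟶  IEII  (L4)  txn=BusRd  M[L4]=90
step 3: P2: load  L0  ⟶  IIEI  (L0)  txn=BusRd  M[L0]=80
step 4: P3: load  L4  ⟶  ISIS  (L4)  txn=BusRd  M[L4]=90
step 5: P2: store L2 := 76  ⟶  IIMI  (L2)  txn=∅  M[L2]=70
step 6: P0: store L3 := 98  ⟶  MIII  (L3)  txn=BusRdX  M[L3]=10
step 7: P2: store L4 := 1  ⟶  IIMI  (L4)  txn=BusRdX  M[L4]=90
step 8: P3: load  L3  ⟶  SIIS  (L3)  txn=BusRd+Flush  M[L3]=98
step 9: P3: load  L3  ⟶  SIIS  (L3)  txn=∅  M[L3]=98
step 10: P3: store L2 := 10  ⟶  IIIM  (L2)  txn=BusRdX+Flush  M[L2]=76
step 11: P1: load  L4  ⟶  ISSI  (L4)  txn=BusRd+Flush  M[L4]=1
step 12: P1: store L1 := 87  ⟶  IMII  (L1)  txn=BusRdX  M[L1]=40
step 13: P0: load  L2  ⟶  SIIS  (L2)  txn=BusRd+Flush  M[L2]=10
step 14: P0: load  L1  ⟶  SSII  (L1)  txn=BusRd+Flush  M[L1]=87
step 15: P2: load  L1  ⟶  SSSI  (L1)  txn=BusRd  M[L1]=87
step 16: P2: load  L2  ⟶  SISS  (L2)  txn=BusRd  M[L2]=10
step 17: P2: load  L1  ⟶  SSSI  (L1)  txn=∅  M[L1]=87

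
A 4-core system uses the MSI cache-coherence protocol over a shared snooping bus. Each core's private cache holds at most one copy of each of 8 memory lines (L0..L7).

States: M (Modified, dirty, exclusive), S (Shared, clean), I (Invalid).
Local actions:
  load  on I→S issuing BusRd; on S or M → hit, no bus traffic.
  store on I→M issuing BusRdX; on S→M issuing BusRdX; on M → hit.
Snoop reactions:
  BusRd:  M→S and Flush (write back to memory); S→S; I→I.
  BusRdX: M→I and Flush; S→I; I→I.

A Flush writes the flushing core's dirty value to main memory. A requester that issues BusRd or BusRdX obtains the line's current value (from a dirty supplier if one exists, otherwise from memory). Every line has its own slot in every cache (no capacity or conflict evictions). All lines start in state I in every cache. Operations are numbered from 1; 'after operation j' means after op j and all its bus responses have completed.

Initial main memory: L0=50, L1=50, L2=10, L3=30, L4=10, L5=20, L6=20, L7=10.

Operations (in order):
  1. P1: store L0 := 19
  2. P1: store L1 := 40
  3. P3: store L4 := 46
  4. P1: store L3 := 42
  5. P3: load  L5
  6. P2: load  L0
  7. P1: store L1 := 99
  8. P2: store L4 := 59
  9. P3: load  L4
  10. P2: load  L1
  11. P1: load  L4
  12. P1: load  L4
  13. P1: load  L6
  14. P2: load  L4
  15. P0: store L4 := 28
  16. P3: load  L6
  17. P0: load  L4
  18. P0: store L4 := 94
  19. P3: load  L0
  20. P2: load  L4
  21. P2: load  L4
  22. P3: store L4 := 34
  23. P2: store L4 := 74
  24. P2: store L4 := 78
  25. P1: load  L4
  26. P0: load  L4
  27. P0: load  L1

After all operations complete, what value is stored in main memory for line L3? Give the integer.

memory[L3] = 30

  op1 P1: store L0 := 19 → I/M/I/I on L0; bus BusRdX; mem=50
  op2 P1: store L1 := 40 → I/M/I/I on L1; bus BusRdX; mem=50
  op3 P3: store L4 := 46 → I/I/I/M on L4; bus BusRdX; mem=10
  op4 P1: store L3 := 42 → I/M/I/I on L3; bus BusRdX; mem=30
  op5 P3: load  L5 → I/I/I/S on L5; bus BusRd; mem=20
  op6 P2: load  L0 → I/S/S/I on L0; bus BusRd Flush; mem=19
  op7 P1: store L1 := 99 → I/M/I/I on L1; bus (none); mem=50
  op8 P2: store L4 := 59 → I/I/M/I on L4; bus BusRdX Flush; mem=46
  op9 P3: load  L4 → I/I/S/S on L4; bus BusRd Flush; mem=59
  op10 P2: load  L1 → I/S/S/I on L1; bus BusRd Flush; mem=99
  op11 P1: load  L4 → I/S/S/S on L4; bus BusRd; mem=59
  op12 P1: load  L4 → I/S/S/S on L4; bus (none); mem=59
  op13 P1: load  L6 → I/S/I/I on L6; bus BusRd; mem=20
  op14 P2: load  L4 → I/S/S/S on L4; bus (none); mem=59
  op15 P0: store L4 := 28 → M/I/I/I on L4; bus BusRdX; mem=59
  op16 P3: load  L6 → I/S/I/S on L6; bus BusRd; mem=20
  op17 P0: load  L4 → M/I/I/I on L4; bus (none); mem=59
  op18 P0: store L4 := 94 → M/I/I/I on L4; bus (none); mem=59
  op19 P3: load  L0 → I/S/S/S on L0; bus BusRd; mem=19
  op20 P2: load  L4 → S/I/S/I on L4; bus BusRd Flush; mem=94
  op21 P2: load  L4 → S/I/S/I on L4; bus (none); mem=94
  op22 P3: store L4 := 34 → I/I/I/M on L4; bus BusRdX; mem=94
  op23 P2: store L4 := 74 → I/I/M/I on L4; bus BusRdX Flush; mem=34
  op24 P2: store L4 := 78 → I/I/M/I on L4; bus (none); mem=34
  op25 P1: load  L4 → I/S/S/I on L4; bus BusRd Flush; mem=78
  op26 P0: load  L4 → S/S/S/I on L4; bus BusRd; mem=78
  op27 P0: load  L1 → S/S/S/I on L1; bus BusRd; mem=99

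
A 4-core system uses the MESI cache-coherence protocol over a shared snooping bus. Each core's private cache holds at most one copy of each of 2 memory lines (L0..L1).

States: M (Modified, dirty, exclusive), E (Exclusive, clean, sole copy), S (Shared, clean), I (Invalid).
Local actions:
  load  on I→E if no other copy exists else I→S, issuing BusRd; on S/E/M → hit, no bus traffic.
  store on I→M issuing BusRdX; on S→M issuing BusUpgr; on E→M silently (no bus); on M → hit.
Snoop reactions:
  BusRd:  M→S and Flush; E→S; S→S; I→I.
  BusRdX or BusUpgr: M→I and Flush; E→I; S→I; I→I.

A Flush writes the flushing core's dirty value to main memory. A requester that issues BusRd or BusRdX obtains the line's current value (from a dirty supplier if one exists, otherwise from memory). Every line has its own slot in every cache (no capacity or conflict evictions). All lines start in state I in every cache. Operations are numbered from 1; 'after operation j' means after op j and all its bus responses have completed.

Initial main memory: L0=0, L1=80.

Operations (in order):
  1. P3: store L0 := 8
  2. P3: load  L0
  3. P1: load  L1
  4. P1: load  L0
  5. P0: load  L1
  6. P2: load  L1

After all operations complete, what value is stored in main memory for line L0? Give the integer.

memory[L0] = 8

step 1: P3: store L0 := 8  ⟶  IIIM  (L0)  txn=BusRdX  M[L0]=0
step 2: P3: load  L0  ⟶  IIIM  (L0)  txn=∅  M[L0]=0
step 3: P1: load  L1  ⟶  IEII  (L1)  txn=BusRd  M[L1]=80
step 4: P1: load  L0  ⟶  ISIS  (L0)  txn=BusRd+Flush  M[L0]=8
step 5: P0: load  L1  ⟶  SSII  (L1)  txn=BusRd  M[L1]=80
step 6: P2: load  L1  ⟶  SSSI  (L1)  txn=BusRd  M[L1]=80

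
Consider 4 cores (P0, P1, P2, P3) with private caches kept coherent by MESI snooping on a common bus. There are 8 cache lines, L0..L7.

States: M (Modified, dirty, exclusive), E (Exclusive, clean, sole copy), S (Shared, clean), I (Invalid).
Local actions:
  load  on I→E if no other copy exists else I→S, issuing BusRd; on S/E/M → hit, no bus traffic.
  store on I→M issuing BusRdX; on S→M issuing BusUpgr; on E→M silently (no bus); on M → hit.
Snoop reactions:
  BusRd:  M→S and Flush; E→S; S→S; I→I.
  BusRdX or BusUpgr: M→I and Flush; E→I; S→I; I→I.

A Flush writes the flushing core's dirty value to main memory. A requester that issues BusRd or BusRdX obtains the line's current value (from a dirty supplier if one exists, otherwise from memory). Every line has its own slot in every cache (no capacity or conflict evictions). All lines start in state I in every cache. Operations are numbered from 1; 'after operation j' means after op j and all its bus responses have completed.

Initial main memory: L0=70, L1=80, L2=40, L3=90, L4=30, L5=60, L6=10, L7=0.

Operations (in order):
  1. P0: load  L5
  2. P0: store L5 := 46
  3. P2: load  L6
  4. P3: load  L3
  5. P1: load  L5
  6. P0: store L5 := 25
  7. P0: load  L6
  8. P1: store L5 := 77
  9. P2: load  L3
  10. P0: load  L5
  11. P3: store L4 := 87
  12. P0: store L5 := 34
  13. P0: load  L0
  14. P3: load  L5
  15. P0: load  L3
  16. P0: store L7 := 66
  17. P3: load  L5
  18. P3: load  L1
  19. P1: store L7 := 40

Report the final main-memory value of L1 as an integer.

1. P0: load  L5  bus=[BusRd]  L5: P0=E P1=I P2=I P3=I  mem[L5]=60
2. P0: store L5 := 46  bus=[-]  L5: P0=M P1=I P2=I P3=I  mem[L5]=60
3. P2: load  L6  bus=[BusRd]  L6: P0=I P1=I P2=E P3=I  mem[L6]=10
4. P3: load  L3  bus=[BusRd]  L3: P0=I P1=I P2=I P3=E  mem[L3]=90
5. P1: load  L5  bus=[BusRd,Flush]  L5: P0=S P1=S P2=I P3=I  mem[L5]=46
6. P0: store L5 := 25  bus=[BusUpgr]  L5: P0=M P1=I P2=I P3=I  mem[L5]=46
7. P0: load  L6  bus=[BusRd]  L6: P0=S P1=I P2=S P3=I  mem[L6]=10
8. P1: store L5 := 77  bus=[BusRdX,Flush]  L5: P0=I P1=M P2=I P3=I  mem[L5]=25
9. P2: load  L3  bus=[BusRd]  L3: P0=I P1=I P2=S P3=S  mem[L3]=90
10. P0: load  L5  bus=[BusRd,Flush]  L5: P0=S P1=S P2=I P3=I  mem[L5]=77
11. P3: store L4 := 87  bus=[BusRdX]  L4: P0=I P1=I P2=I P3=M  mem[L4]=30
12. P0: store L5 := 34  bus=[BusUpgr]  L5: P0=M P1=I P2=I P3=I  mem[L5]=77
13. P0: load  L0  bus=[BusRd]  L0: P0=E P1=I P2=I P3=I  mem[L0]=70
14. P3: load  L5  bus=[BusRd,Flush]  L5: P0=S P1=I P2=I P3=S  mem[L5]=34
15. P0: load  L3  bus=[BusRd]  L3: P0=S P1=I P2=S P3=S  mem[L3]=90
16. P0: store L7 := 66  bus=[BusRdX]  L7: P0=M P1=I P2=I P3=I  mem[L7]=0
17. P3: load  L5  bus=[-]  L5: P0=S P1=I P2=I P3=S  mem[L5]=34
18. P3: load  L1  bus=[BusRd]  L1: P0=I P1=I P2=I P3=E  mem[L1]=80
19. P1: store L7 := 40  bus=[BusRdX,Flush]  L7: P0=I P1=M P2=I P3=I  mem[L7]=66

memory[L1] = 80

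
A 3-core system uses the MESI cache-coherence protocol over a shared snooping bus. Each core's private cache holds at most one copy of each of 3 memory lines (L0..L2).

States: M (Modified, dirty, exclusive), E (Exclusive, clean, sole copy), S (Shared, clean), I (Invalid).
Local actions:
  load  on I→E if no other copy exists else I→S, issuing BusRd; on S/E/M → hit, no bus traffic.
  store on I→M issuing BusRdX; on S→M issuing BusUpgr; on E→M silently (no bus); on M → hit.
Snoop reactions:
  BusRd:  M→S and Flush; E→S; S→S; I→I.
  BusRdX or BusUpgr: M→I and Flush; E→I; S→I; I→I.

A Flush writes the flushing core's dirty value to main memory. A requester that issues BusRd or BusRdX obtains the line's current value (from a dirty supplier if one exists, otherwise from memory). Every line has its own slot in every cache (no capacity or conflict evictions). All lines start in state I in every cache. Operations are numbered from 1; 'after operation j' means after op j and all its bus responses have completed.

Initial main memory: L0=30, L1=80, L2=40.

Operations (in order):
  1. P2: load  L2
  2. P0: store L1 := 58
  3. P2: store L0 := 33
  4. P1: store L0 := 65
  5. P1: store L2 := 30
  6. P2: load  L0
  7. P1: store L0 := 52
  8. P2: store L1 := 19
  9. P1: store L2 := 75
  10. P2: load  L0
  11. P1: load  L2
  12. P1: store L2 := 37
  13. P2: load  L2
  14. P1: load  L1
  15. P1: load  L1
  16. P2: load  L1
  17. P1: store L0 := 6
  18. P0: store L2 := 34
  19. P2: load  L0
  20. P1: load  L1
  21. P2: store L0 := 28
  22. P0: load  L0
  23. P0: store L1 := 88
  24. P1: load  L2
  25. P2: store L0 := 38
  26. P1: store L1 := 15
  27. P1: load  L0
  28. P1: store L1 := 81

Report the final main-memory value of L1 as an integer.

1. P2: load  L2  bus=[BusRd]  L2: P0=I P1=I P2=E  mem[L2]=40
2. P0: store L1 := 58  bus=[BusRdX]  L1: P0=M P1=I P2=I  mem[L1]=80
3. P2: store L0 := 33  bus=[BusRdX]  L0: P0=I P1=I P2=M  mem[L0]=30
4. P1: store L0 := 65  bus=[BusRdX,Flush]  L0: P0=I P1=M P2=I  mem[L0]=33
5. P1: store L2 := 30  bus=[BusRdX]  L2: P0=I P1=M P2=I  mem[L2]=40
6. P2: load  L0  bus=[BusRd,Flush]  L0: P0=I P1=S P2=S  mem[L0]=65
7. P1: store L0 := 52  bus=[BusUpgr]  L0: P0=I P1=M P2=I  mem[L0]=65
8. P2: store L1 := 19  bus=[BusRdX,Flush]  L1: P0=I P1=I P2=M  mem[L1]=58
9. P1: store L2 := 75  bus=[-]  L2: P0=I P1=M P2=I  mem[L2]=40
10. P2: load  L0  bus=[BusRd,Flush]  L0: P0=I P1=S P2=S  mem[L0]=52
11. P1: load  L2  bus=[-]  L2: P0=I P1=M P2=I  mem[L2]=40
12. P1: store L2 := 37  bus=[-]  L2: P0=I P1=M P2=I  mem[L2]=40
13. P2: load  L2  bus=[BusRd,Flush]  L2: P0=I P1=S P2=S  mem[L2]=37
14. P1: load  L1  bus=[BusRd,Flush]  L1: P0=I P1=S P2=S  mem[L1]=19
15. P1: load  L1  bus=[-]  L1: P0=I P1=S P2=S  mem[L1]=19
16. P2: load  L1  bus=[-]  L1: P0=I P1=S P2=S  mem[L1]=19
17. P1: store L0 := 6  bus=[BusUpgr]  L0: P0=I P1=M P2=I  mem[L0]=52
18. P0: store L2 := 34  bus=[BusRdX]  L2: P0=M P1=I P2=I  mem[L2]=37
19. P2: load  L0  bus=[BusRd,Flush]  L0: P0=I P1=S P2=S  mem[L0]=6
20. P1: load  L1  bus=[-]  L1: P0=I P1=S P2=S  mem[L1]=19
21. P2: store L0 := 28  bus=[BusUpgr]  L0: P0=I P1=I P2=M  mem[L0]=6
22. P0: load  L0  bus=[BusRd,Flush]  L0: P0=S P1=I P2=S  mem[L0]=28
23. P0: store L1 := 88  bus=[BusRdX]  L1: P0=M P1=I P2=I  mem[L1]=19
24. P1: load  L2  bus=[BusRd,Flush]  L2: P0=S P1=S P2=I  mem[L2]=34
25. P2: store L0 := 38  bus=[BusUpgr]  L0: P0=I P1=I P2=M  mem[L0]=28
26. P1: store L1 := 15  bus=[BusRdX,Flush]  L1: P0=I P1=M P2=I  mem[L1]=88
27. P1: load  L0  bus=[BusRd,Flush]  L0: P0=I P1=S P2=S  mem[L0]=38
28. P1: store L1 := 81  bus=[-]  L1: P0=I P1=M P2=I  mem[L1]=88

memory[L1] = 88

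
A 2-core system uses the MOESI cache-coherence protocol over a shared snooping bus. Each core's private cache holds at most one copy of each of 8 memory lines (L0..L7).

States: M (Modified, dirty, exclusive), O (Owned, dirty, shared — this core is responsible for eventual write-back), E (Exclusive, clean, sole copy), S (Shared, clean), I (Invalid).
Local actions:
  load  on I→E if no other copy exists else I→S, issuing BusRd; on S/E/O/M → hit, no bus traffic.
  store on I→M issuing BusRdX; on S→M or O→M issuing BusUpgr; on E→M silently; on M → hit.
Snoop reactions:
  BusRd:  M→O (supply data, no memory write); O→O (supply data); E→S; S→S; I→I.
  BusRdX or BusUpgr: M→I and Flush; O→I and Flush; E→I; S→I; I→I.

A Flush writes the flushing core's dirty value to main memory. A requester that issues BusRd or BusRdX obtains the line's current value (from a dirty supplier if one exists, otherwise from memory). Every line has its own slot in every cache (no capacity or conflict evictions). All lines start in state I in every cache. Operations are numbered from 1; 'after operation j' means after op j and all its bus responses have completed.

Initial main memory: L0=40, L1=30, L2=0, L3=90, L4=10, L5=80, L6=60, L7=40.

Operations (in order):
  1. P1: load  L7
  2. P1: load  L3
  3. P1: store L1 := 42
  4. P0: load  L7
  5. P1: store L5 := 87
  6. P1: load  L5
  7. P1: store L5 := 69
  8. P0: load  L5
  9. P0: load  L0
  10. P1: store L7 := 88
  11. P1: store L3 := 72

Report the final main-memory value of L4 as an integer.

step 1: P1: load  L7  ⟶  IE  (L7)  txn=BusRd  M[L7]=40
step 2: P1: load  L3  ⟶  IE  (L3)  txn=BusRd  M[L3]=90
step 3: P1: store L1 := 42  ⟶  IM  (L1)  txn=BusRdX  M[L1]=30
step 4: P0: load  L7  ⟶  SS  (L7)  txn=BusRd  M[L7]=40
step 5: P1: store L5 := 87  ⟶  IM  (L5)  txn=BusRdX  M[L5]=80
step 6: P1: load  L5  ⟶  IM  (L5)  txn=∅  M[L5]=80
step 7: P1: store L5 := 69  ⟶  IM  (L5)  txn=∅  M[L5]=80
step 8: P0: load  L5  ⟶  SO  (L5)  txn=BusRd  M[L5]=80
step 9: P0: load  L0  ⟶  EI  (L0)  txn=BusRd  M[L0]=40
step 10: P1: store L7 := 88  ⟶  IM  (L7)  txn=BusUpgr  M[L7]=40
step 11: P1: store L3 := 72  ⟶  IM  (L3)  txn=∅  M[L3]=90

memory[L4] = 10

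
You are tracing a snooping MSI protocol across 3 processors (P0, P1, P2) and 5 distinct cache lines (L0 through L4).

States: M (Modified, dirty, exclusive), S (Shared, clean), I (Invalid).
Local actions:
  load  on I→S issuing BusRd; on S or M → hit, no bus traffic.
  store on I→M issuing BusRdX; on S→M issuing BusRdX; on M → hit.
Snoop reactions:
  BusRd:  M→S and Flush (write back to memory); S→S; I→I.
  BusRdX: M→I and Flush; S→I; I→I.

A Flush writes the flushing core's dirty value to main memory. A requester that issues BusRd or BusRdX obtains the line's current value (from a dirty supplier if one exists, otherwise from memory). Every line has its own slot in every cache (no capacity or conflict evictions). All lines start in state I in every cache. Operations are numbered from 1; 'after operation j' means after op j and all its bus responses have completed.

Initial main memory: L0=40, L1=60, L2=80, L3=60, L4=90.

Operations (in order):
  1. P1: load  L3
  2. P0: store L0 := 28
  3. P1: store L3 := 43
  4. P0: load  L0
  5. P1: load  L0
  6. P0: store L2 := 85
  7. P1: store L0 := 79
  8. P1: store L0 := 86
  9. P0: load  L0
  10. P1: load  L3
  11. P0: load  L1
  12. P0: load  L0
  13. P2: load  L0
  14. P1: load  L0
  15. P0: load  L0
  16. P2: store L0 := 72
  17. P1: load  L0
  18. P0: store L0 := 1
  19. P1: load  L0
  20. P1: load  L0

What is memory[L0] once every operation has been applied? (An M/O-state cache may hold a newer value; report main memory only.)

1. P1: load  L3  bus=[BusRd]  L3: P0=I P1=S P2=I  mem[L3]=60
2. P0: store L0 := 28  bus=[BusRdX]  L0: P0=M P1=I P2=I  mem[L0]=40
3. P1: store L3 := 43  bus=[BusRdX]  L3: P0=I P1=M P2=I  mem[L3]=60
4. P0: load  L0  bus=[-]  L0: P0=M P1=I P2=I  mem[L0]=40
5. P1: load  L0  bus=[BusRd,Flush]  L0: P0=S P1=S P2=I  mem[L0]=28
6. P0: store L2 := 85  bus=[BusRdX]  L2: P0=M P1=I P2=I  mem[L2]=80
7. P1: store L0 := 79  bus=[BusRdX]  L0: P0=I P1=M P2=I  mem[L0]=28
8. P1: store L0 := 86  bus=[-]  L0: P0=I P1=M P2=I  mem[L0]=28
9. P0: load  L0  bus=[BusRd,Flush]  L0: P0=S P1=S P2=I  mem[L0]=86
10. P1: load  L3  bus=[-]  L3: P0=I P1=M P2=I  mem[L3]=60
11. P0: load  L1  bus=[BusRd]  L1: P0=S P1=I P2=I  mem[L1]=60
12. P0: load  L0  bus=[-]  L0: P0=S P1=S P2=I  mem[L0]=86
13. P2: load  L0  bus=[BusRd]  L0: P0=S P1=S P2=S  mem[L0]=86
14. P1: load  L0  bus=[-]  L0: P0=S P1=S P2=S  mem[L0]=86
15. P0: load  L0  bus=[-]  L0: P0=S P1=S P2=S  mem[L0]=86
16. P2: store L0 := 72  bus=[BusRdX]  L0: P0=I P1=I P2=M  mem[L0]=86
17. P1: load  L0  bus=[BusRd,Flush]  L0: P0=I P1=S P2=S  mem[L0]=72
18. P0: store L0 := 1  bus=[BusRdX]  L0: P0=M P1=I P2=I  mem[L0]=72
19. P1: load  L0  bus=[BusRd,Flush]  L0: P0=S P1=S P2=I  mem[L0]=1
20. P1: load  L0  bus=[-]  L0: P0=S P1=S P2=I  mem[L0]=1

memory[L0] = 1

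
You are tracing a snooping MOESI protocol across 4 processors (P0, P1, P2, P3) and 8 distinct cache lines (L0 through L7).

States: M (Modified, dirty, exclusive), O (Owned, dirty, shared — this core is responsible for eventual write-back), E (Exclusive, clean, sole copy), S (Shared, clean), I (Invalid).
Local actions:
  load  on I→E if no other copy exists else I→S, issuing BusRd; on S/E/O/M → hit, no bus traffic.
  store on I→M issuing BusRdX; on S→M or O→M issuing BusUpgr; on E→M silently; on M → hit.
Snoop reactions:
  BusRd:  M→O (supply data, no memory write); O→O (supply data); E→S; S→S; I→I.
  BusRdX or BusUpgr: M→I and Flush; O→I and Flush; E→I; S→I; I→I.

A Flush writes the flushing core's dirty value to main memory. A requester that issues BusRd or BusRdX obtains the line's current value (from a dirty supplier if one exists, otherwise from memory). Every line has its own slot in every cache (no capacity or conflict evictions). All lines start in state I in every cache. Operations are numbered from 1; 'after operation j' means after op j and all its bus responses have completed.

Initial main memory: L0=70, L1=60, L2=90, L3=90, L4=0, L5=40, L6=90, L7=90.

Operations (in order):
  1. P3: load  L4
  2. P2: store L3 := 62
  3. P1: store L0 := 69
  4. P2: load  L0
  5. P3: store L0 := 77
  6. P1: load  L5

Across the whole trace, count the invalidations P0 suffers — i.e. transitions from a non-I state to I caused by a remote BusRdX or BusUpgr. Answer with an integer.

  op1 P3: load  L4 → I/I/I/E on L4; bus BusRd; mem=0
  op2 P2: store L3 := 62 → I/I/M/I on L3; bus BusRdX; mem=90
  op3 P1: store L0 := 69 → I/M/I/I on L0; bus BusRdX; mem=70
  op4 P2: load  L0 → I/O/S/I on L0; bus BusRd; mem=70
  op5 P3: store L0 := 77 → I/I/I/M on L0; bus BusRdX Flush; mem=69
  op6 P1: load  L5 → I/E/I/I on L5; bus BusRd; mem=40

invalidations = 0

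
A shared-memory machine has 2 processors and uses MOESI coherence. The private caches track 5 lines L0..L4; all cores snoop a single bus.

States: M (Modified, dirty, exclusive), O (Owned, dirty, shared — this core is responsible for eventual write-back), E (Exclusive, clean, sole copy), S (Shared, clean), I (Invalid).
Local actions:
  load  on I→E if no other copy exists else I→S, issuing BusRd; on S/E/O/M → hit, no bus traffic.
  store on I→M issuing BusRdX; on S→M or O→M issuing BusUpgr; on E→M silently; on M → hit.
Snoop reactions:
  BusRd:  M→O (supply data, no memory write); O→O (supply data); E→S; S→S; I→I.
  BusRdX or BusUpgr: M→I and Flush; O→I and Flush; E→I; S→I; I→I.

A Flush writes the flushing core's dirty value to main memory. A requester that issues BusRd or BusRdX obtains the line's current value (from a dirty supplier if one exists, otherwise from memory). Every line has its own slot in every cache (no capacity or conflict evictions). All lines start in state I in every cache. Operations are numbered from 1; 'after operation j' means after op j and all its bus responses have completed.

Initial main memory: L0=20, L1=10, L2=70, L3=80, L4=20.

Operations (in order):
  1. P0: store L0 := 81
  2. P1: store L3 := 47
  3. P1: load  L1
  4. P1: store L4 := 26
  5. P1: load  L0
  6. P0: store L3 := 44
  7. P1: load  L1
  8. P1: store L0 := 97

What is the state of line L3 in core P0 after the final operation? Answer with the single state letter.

state = M

1. P0: store L0 := 81  bus=[BusRdX]  L0: P0=M P1=I  mem[L0]=20
2. P1: store L3 := 47  bus=[BusRdX]  L3: P0=I P1=M  mem[L3]=80
3. P1: load  L1  bus=[BusRd]  L1: P0=I P1=E  mem[L1]=10
4. P1: store L4 := 26  bus=[BusRdX]  L4: P0=I P1=M  mem[L4]=20
5. P1: load  L0  bus=[BusRd]  L0: P0=O P1=S  mem[L0]=20
6. P0: store L3 := 44  bus=[BusRdX,Flush]  L3: P0=M P1=I  mem[L3]=47
7. P1: load  L1  bus=[-]  L1: P0=I P1=E  mem[L1]=10
8. P1: store L0 := 97  bus=[BusUpgr,Flush]  L0: P0=I P1=M  mem[L0]=81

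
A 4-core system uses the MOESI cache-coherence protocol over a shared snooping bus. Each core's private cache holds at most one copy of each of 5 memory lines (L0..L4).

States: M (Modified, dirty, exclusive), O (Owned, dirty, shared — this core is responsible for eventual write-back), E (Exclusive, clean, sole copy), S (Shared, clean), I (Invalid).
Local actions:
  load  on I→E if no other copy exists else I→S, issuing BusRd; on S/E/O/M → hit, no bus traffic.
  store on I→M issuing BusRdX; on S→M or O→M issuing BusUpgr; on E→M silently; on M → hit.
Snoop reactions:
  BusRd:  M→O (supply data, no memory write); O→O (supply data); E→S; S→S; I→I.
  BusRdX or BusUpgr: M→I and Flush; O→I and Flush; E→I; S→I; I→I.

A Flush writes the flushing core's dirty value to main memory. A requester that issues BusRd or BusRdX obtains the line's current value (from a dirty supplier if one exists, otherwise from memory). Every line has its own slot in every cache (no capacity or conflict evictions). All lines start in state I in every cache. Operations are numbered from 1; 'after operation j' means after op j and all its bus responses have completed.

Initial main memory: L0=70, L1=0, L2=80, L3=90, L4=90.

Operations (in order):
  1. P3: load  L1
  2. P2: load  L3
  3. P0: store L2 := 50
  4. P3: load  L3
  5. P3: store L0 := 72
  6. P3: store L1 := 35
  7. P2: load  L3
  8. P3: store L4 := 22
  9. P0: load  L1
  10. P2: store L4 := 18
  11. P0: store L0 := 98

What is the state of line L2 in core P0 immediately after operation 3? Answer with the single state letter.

[1] P3: load  L1 | P0:I, P1:I, P2:I, P3:E(0) | bus: BusRd
[2] P2: load  L3 | P0:I, P1:I, P2:E(90), P3:I | bus: BusRd
[3] P0: store L2 := 50 | P0:M(50), P1:I, P2:I, P3:I | bus: BusRdX
[4] P3: load  L3 | P0:I, P1:I, P2:S(90), P3:S(90) | bus: BusRd
[5] P3: store L0 := 72 | P0:I, P1:I, P2:I, P3:M(72) | bus: BusRdX
[6] P3: store L1 := 35 | P0:I, P1:I, P2:I, P3:M(35) | bus: none
[7] P2: load  L3 | P0:I, P1:I, P2:S(90), P3:S(90) | bus: none
[8] P3: store L4 := 22 | P0:I, P1:I, P2:I, P3:M(22) | bus: BusRdX
[9] P0: load  L1 | P0:S(35), P1:I, P2:I, P3:O(35) | bus: BusRd
[10] P2: store L4 := 18 | P0:I, P1:I, P2:M(18), P3:I | bus: BusRdX,Flush
[11] P0: store L0 := 98 | P0:M(98), P1:I, P2:I, P3:I | bus: BusRdX,Flush

state = M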